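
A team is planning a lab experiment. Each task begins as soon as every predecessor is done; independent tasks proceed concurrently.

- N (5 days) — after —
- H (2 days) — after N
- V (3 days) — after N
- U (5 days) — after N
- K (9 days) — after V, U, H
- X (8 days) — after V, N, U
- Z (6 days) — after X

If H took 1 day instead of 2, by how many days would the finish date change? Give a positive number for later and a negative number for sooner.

Actual critical path: N→U→X→Z = 5+5+8+6 = 24 ⇒ 24 days.
The longest path through H is only 16 days, so H has float 8.
That remains the longest chain; total 24 days.
Change in finish: 24 − 24 = +0 days.

0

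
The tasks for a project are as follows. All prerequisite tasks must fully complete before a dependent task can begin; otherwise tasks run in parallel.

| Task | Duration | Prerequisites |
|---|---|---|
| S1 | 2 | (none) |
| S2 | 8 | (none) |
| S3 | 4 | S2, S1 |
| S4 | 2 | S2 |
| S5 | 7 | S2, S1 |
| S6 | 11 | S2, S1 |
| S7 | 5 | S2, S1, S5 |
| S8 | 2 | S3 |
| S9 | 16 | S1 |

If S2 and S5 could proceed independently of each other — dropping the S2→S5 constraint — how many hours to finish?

Before: longest chain S2→S5→S7 = 8+7+5 = 20, finish 20.
Without S2→S5, S5's earliest start moves from 8 to 2.
New critical path: S2→S6 = 8+11 = 19 ⇒ 19 hours.

19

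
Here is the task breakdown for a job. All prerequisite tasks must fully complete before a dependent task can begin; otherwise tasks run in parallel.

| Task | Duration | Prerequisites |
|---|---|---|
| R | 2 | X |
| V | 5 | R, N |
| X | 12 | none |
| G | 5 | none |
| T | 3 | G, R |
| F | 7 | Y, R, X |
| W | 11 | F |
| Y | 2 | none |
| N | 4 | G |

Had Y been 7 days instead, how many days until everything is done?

32

The binding path is X→R→F→W = 12+2+7+11 = 32; finish at 32 days.
Y is off the critical path — its longest chain is 20 days, giving 12 of slack.
That remains the longest chain; total 32 days.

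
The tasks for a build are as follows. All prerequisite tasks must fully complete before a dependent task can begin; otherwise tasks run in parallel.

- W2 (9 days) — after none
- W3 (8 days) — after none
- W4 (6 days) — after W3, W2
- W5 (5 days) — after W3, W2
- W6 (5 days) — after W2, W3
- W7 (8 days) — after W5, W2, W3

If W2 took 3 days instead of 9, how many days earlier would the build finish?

As given, the longest chain is W2→W5→W7 = 9+5+8 = 22, so the finish is 22 days.
W2 is on the critical path; changing it to 3 makes that path 16 days.
New critical path: W3→W5→W7 = 8+5+8 = 21 ⇒ 21 days.
Change in finish: 21 − 22 = -1 days.

1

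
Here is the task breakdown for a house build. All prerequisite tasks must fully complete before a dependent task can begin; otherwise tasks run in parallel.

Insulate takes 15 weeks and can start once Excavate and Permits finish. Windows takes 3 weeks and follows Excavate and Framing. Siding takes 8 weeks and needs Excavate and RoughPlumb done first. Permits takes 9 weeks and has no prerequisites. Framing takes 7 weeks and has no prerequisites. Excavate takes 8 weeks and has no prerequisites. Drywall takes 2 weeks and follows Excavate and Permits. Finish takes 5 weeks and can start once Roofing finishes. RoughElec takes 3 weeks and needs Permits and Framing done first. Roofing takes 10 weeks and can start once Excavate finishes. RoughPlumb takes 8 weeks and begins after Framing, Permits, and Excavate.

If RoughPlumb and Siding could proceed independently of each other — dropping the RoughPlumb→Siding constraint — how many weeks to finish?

Before: longest chain Permits→RoughPlumb→Siding = 9+8+8 = 25, finish 25.
Without RoughPlumb→Siding, Siding's earliest start moves from 17 to 8.
After: Permits→Insulate = 9+15 = 24 → 24 weeks.

24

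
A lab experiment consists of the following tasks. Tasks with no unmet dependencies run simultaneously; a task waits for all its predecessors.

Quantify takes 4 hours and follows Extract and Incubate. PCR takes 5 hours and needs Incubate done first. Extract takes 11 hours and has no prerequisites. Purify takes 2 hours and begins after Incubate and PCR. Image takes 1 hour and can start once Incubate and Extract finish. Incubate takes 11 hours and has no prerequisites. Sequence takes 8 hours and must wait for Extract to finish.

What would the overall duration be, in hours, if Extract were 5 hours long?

Critical path before the change: Extract→Sequence = 11+8 = 19 giving 19 hours.
Extract lies on that path, so at 5 hours the path becomes 13 hours.
The binding chain switches to Incubate→PCR→Purify = 11+5+2 = 18; finish 18 hours.

18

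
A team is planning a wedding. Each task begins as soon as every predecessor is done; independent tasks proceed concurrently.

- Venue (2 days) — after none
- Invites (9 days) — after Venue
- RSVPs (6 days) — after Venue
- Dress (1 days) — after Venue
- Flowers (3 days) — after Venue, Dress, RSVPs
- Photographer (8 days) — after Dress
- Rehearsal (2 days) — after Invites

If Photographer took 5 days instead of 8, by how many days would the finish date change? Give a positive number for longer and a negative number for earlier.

0

Critical path before the change: Venue→Invites→Rehearsal = 2+9+2 = 13 giving 13 days.
The longest path through Photographer is only 11 days, so Photographer has float 2.
That remains the longest chain; total 13 days.
Change in finish: 13 − 13 = +0 days.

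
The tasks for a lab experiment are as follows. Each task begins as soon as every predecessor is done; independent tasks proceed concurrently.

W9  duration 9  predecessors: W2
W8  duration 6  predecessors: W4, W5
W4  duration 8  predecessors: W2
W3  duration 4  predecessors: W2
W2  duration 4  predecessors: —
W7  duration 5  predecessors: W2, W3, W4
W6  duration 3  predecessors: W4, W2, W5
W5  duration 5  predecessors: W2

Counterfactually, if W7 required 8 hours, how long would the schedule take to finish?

20

Actual critical path: W2→W4→W8 = 4+8+6 = 18 ⇒ 18 hours.
W7 is off the critical path — its longest chain is 17 hours, giving 1 of slack.
New critical path: W2→W4→W7 = 4+8+8 = 20 ⇒ 20 hours.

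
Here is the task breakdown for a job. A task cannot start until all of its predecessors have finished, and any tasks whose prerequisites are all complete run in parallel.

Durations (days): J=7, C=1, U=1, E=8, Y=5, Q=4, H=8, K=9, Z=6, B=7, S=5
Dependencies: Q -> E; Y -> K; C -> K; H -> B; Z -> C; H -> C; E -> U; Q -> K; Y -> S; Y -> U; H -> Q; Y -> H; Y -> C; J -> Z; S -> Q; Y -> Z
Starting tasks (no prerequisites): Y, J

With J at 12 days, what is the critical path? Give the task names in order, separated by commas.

J, Z, C, K

The binding path is Y→H→Q→E→U = 5+8+4+8+1 = 26; finish at 26 days.
J is off the critical path — its longest chain is 23 days, giving 3 of slack.
The binding chain switches to J→Z→C→K = 12+6+1+9 = 28; finish 28 days.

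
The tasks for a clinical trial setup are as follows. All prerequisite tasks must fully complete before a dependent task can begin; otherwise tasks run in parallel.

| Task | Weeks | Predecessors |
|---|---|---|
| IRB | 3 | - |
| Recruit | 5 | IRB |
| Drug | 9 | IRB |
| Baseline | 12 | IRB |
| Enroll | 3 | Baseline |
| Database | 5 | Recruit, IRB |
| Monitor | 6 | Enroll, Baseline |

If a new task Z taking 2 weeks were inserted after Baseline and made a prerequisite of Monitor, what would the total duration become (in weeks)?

Originally the clinical trial setup takes 24 weeks.
With Z inserted, Monitor now waits for max(Enroll, Baseline, Z).
New critical path: IRB→Baseline→Enroll→Monitor = 3+12+3+6 = 24 ⇒ 24 weeks.

24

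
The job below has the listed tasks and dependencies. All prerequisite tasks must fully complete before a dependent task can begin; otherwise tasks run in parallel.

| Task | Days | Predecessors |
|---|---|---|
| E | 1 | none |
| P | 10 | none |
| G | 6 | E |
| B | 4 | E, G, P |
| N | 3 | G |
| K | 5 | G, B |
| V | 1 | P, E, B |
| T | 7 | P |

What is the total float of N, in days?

9

Critical path: P→B→K = 10+4+5 = 19, so the finish is 19 days.
Longest path through N: 10 days (earliest finish 10, latest finish 19).
So N can slip 19 − 10 = 9 days.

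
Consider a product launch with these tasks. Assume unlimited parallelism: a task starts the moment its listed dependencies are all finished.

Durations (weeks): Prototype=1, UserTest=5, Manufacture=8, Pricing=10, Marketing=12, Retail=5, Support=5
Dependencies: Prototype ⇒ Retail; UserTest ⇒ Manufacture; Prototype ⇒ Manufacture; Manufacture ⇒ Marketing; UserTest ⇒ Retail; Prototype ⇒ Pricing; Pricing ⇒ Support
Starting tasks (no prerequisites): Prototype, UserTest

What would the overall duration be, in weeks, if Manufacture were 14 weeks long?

As given, the longest chain is UserTest→Manufacture→Marketing = 5+8+12 = 25, so the finish is 25 weeks.
Manufacture lies on that path, so at 14 weeks the path becomes 31 weeks.
That remains the longest chain; total 31 weeks.

31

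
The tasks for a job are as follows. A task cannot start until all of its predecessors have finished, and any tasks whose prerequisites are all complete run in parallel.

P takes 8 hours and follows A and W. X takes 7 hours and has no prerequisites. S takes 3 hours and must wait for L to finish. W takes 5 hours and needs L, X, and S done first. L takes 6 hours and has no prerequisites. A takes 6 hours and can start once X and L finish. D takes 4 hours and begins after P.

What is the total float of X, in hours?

1

The longest chain is L→S→W→P→D = 6+3+5+8+4 = 26; overall finish 26 hours.
X finishes as early as 7 and must finish by 8.
So X can slip 8 − 7 = 1 hour.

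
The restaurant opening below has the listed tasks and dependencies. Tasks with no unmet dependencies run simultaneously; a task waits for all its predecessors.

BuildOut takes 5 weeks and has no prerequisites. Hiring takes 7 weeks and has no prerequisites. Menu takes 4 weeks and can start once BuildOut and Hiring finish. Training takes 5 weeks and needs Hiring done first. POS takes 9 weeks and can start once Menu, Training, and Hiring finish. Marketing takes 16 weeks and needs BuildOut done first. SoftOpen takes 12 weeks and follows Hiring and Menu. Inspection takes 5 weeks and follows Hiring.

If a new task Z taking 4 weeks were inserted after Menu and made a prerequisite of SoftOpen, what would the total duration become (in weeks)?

Originally the restaurant opening takes 23 weeks.
With Z inserted, SoftOpen now waits for max(Hiring, Menu, Z).
New critical path: Hiring→Menu→Z→SoftOpen = 7+4+4+12 = 27 ⇒ 27 weeks.

27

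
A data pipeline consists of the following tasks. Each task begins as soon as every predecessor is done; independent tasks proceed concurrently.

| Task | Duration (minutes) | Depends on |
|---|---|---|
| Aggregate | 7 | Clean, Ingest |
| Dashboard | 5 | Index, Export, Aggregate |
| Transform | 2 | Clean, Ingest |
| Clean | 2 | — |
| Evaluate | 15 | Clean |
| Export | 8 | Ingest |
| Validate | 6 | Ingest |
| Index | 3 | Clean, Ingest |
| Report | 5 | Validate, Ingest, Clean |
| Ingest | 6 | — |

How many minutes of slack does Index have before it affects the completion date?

5

The longest chain is Ingest→Export→Dashboard = 6+8+5 = 19; overall finish 19 minutes.
Longest path through Index: 14 minutes (earliest finish 9, latest finish 14).
So Index can slip 14 − 9 = 5 minutes.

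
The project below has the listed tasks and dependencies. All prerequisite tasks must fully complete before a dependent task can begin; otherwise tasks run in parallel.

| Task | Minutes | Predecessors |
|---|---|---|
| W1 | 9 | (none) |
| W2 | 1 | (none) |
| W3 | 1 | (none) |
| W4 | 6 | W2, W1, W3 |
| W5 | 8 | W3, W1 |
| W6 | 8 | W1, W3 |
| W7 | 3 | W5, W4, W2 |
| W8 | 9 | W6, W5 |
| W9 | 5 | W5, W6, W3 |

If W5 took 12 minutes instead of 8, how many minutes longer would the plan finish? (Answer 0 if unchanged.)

Actual critical path: W1→W5→W8 = 9+8+9 = 26 ⇒ 26 minutes.
W5 lies on that path, so at 12 minutes the path becomes 30 minutes.
That remains the longest chain; total 30 minutes.
Change in finish: 30 − 26 = +4 minutes.

4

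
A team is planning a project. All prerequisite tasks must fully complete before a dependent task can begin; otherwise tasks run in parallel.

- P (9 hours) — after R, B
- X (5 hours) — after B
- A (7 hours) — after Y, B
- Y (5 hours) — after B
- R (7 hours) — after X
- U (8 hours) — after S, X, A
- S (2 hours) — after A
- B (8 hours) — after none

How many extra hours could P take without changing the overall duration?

1

B→Y→A→S→U = 8+5+7+2+8 = 30 sets the makespan at 30 hours.
Longest path through P: 29 hours (earliest finish 29, latest finish 30).
So P can slip 30 − 29 = 1 hour.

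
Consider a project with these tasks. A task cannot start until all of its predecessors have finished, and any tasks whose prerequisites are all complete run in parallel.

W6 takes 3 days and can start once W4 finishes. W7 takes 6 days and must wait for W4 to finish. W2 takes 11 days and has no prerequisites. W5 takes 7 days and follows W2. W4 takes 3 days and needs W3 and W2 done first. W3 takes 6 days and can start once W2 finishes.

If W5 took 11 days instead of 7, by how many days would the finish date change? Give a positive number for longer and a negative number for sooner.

Actual critical path: W2→W3→W4→W7 = 11+6+3+6 = 26 ⇒ 26 days.
W5 has 8 days of float (longest path through it is 18).
No other chain overtakes it, so the finish is 26 days.
Change in finish: 26 − 26 = +0 days.

0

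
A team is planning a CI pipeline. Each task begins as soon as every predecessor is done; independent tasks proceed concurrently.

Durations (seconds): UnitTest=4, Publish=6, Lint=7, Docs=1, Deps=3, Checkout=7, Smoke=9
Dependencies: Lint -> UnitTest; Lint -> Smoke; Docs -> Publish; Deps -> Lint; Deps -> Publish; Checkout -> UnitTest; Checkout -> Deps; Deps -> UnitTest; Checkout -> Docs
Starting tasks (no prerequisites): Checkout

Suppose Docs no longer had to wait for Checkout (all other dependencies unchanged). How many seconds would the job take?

26

Before: longest chain Checkout→Deps→Lint→Smoke = 7+3+7+9 = 26, finish 26.
Without Checkout→Docs, Docs's earliest start moves from 7 to 0.
The longest chain is now Checkout→Deps→Lint→Smoke = 7+3+7+9 = 26, so the job takes 26 seconds.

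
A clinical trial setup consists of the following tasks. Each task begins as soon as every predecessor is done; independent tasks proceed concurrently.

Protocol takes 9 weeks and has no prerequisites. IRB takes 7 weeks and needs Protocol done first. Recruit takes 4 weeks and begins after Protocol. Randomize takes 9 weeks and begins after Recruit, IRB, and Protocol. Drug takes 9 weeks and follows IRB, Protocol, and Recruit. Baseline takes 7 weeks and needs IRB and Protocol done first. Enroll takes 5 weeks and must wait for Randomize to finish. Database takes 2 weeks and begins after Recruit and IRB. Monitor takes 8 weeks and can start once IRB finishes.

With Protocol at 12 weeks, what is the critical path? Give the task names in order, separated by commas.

Protocol, IRB, Randomize, Enroll

Actual critical path: Protocol→IRB→Randomize→Enroll = 9+7+9+5 = 30 ⇒ 30 weeks.
Protocol is on the critical path; changing it to 12 makes that path 33 weeks.
No other chain overtakes it, so the finish is 33 weeks.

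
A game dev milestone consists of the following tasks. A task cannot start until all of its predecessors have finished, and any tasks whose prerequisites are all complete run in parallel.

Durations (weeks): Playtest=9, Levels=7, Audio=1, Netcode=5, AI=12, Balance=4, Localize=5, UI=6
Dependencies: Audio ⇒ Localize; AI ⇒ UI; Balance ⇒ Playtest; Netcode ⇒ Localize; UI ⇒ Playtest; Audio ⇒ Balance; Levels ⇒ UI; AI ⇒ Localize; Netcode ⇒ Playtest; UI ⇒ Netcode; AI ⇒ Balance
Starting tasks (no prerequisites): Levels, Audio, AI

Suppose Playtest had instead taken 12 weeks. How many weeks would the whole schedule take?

35

Actual critical path: AI→UI→Netcode→Playtest = 12+6+5+9 = 32 ⇒ 32 weeks.
Playtest lies on that path, so at 12 weeks the path becomes 35 weeks.
That remains the longest chain; total 35 weeks.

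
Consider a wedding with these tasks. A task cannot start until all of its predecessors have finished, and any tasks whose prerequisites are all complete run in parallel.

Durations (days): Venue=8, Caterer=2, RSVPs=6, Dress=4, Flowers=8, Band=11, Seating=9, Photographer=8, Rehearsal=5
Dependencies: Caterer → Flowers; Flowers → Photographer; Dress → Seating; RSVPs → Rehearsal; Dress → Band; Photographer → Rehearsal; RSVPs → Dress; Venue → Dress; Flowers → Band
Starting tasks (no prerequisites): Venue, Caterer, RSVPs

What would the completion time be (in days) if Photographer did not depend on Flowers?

Original critical path: Venue→Dress→Band = 8+4+11 = 23 ⇒ 23 days.
Without Flowers→Photographer, Photographer's earliest start moves from 10 to 0.
The longest chain is now Venue→Dress→Band = 8+4+11 = 23, so the wedding takes 23 days.

23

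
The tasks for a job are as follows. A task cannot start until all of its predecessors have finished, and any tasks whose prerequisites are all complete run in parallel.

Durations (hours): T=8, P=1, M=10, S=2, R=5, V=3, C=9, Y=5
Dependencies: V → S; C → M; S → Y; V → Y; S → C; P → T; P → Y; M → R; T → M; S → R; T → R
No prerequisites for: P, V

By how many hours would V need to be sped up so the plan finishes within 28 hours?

Current finish: 29 hours; target: 28.
V is on every critical path, so each hour cut from V cuts the finish by one (this holds down to a finish of 27).
Need 29 − 28 = 1 hour off V → V becomes 2 hours, finish becomes 28.

1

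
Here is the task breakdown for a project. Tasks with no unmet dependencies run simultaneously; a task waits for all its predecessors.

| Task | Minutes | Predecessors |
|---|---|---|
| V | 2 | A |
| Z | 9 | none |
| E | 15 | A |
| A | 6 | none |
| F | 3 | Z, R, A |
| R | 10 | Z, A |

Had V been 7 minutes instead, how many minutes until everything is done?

Actual critical path: Z→R→F = 9+10+3 = 22 ⇒ 22 minutes.
V is off the critical path — its longest chain is 8 minutes, giving 14 of slack.
The critical path is still Z→R→F; finish is now 22 minutes.

22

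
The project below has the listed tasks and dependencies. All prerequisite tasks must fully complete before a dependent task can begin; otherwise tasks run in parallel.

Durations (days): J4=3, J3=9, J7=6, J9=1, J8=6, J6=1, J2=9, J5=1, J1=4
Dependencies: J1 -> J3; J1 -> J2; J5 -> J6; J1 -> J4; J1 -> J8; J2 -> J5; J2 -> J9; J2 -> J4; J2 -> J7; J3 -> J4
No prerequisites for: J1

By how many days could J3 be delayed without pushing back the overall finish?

Critical path: J1→J2→J7 = 4+9+6 = 19, so the finish is 19 days.
J3 finishes as early as 13 and must finish by 16.
So J3 can slip 16 − 13 = 3 days.

3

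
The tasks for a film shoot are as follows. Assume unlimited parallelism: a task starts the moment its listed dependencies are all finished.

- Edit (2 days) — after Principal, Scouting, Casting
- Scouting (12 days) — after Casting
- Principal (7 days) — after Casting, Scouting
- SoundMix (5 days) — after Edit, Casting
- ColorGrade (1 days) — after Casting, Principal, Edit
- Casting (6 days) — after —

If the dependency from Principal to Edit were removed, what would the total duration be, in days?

Original critical path: Casting→Scouting→Principal→Edit→SoundMix = 6+12+7+2+5 = 32 ⇒ 32 days.
Without Principal→Edit, Edit's earliest start moves from 25 to 18.
The longest chain is now Casting→Scouting→Principal→ColorGrade = 6+12+7+1 = 26, so the plan takes 26 days.

26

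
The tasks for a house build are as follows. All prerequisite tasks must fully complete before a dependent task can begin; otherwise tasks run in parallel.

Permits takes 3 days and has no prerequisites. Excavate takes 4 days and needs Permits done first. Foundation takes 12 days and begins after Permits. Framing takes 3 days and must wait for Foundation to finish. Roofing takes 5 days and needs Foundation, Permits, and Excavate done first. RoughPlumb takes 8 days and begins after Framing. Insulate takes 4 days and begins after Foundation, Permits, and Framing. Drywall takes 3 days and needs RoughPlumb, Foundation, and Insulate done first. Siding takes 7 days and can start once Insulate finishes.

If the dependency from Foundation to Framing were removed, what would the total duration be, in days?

26

With the dependency in place, Permits→Foundation→Framing→RoughPlumb→Drywall = 3+12+3+8+3 = 29 sets the finish at 29 days.
Without Foundation→Framing, Framing's earliest start moves from 15 to 0.
New critical path: Permits→Foundation→Insulate→Siding = 3+12+4+7 = 26 ⇒ 26 days.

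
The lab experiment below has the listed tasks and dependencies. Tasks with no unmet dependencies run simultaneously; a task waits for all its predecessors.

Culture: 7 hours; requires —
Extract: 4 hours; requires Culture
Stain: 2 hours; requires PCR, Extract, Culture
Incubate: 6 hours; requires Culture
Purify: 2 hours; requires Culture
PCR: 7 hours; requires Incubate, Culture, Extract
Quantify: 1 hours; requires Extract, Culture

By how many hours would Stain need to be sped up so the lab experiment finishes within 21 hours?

1

Current finish: 22 hours; target: 21.
Stain is on every critical path, so each hour cut from Stain cuts the finish by one (this holds down to a finish of 21).
Need 22 − 21 = 1 hour off Stain → Stain becomes 1 hour, finish becomes 21.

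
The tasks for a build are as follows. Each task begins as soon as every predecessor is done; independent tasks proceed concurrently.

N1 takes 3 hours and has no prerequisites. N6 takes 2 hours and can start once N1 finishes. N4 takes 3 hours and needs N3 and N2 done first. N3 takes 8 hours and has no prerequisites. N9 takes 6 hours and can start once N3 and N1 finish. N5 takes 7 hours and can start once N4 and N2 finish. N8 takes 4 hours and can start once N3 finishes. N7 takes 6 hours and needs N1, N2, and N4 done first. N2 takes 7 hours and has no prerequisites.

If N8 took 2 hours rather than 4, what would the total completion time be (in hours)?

Baseline: N3→N4→N5 = 8+3+7 = 18 → 18 hours.
The longest path through N8 is only 12 hours, so N8 has float 6.
No other chain overtakes it, so the finish is 18 hours.

18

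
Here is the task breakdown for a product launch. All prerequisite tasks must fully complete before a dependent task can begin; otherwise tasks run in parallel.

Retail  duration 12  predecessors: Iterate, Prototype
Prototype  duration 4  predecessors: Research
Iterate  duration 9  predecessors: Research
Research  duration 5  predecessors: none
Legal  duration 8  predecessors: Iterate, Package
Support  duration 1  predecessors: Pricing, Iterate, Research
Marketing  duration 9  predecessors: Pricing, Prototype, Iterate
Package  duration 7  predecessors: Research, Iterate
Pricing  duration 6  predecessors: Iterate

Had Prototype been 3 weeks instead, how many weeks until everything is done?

29

Critical path before the change: Research→Iterate→Package→Legal = 5+9+7+8 = 29 giving 29 weeks.
Prototype has 8 weeks of float (longest path through it is 21).
The critical path is still Research→Iterate→Package→Legal; finish is now 29 weeks.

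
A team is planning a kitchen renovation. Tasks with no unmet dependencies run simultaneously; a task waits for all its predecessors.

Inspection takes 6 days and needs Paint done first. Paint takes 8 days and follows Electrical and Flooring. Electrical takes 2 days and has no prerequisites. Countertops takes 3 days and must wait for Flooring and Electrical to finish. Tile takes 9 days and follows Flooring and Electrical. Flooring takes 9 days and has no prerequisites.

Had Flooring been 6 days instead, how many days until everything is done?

20

Baseline: Flooring→Paint→Inspection = 9+8+6 = 23 → 23 days.
Flooring is on the critical path; changing it to 6 makes that path 20 days.
That remains the longest chain; total 20 days.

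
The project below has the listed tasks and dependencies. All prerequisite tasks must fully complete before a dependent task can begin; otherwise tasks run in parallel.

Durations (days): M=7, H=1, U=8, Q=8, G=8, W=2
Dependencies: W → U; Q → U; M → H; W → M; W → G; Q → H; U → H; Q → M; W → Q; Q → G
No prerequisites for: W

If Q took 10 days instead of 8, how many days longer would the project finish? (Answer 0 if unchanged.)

The binding path is W→Q→U→H = 2+8+8+1 = 19; finish at 19 days.
Q lies on that path, so at 10 days the path becomes 21 days.
No other chain overtakes it, so the finish is 21 days.
Change in finish: 21 − 19 = +2 days.

2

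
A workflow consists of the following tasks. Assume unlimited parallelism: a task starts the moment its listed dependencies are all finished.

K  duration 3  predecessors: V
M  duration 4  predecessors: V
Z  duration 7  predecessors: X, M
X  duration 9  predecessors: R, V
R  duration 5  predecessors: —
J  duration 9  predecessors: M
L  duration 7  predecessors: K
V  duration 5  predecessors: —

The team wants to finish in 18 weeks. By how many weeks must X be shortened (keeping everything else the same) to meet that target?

3

Current finish: 21 weeks; target: 18.
X is on every critical path, so each week cut from X cuts the finish by one (this holds down to a finish of 18).
Need 21 − 18 = 3 weeks off X → X becomes 6 weeks, finish becomes 18.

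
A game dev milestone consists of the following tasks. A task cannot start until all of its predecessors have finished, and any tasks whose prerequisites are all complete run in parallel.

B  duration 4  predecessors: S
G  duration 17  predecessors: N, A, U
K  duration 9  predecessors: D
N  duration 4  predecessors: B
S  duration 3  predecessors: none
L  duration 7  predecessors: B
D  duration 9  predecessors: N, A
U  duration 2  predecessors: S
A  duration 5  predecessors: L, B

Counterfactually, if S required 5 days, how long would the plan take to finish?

39

The binding path is S→B→L→A→D→K = 3+4+7+5+9+9 = 37; finish at 37 days.
S lies on that path, so at 5 days the path becomes 39 days.
No other chain overtakes it, so the finish is 39 days.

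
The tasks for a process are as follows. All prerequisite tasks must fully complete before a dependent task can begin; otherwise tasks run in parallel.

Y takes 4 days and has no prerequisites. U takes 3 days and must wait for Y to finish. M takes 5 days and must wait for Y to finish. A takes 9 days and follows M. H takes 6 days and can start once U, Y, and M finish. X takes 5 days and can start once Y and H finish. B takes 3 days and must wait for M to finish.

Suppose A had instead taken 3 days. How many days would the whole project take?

20

Baseline: Y→M→H→X = 4+5+6+5 = 20 → 20 days.
A has 2 days of float (longest path through it is 18).
That remains the longest chain; total 20 days.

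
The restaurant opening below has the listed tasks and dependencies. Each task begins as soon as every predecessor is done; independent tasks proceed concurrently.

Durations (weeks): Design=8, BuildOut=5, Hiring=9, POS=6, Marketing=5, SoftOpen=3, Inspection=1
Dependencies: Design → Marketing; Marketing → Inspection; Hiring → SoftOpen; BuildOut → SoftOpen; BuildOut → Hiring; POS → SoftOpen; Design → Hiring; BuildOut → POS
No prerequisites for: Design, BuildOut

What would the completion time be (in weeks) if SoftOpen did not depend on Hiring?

17

With the dependency in place, Design→Hiring→SoftOpen = 8+9+3 = 20 sets the finish at 20 weeks.
Without Hiring→SoftOpen, SoftOpen's earliest start moves from 17 to 11.
The longest chain is now Design→Hiring = 8+9 = 17, so the plan takes 17 weeks.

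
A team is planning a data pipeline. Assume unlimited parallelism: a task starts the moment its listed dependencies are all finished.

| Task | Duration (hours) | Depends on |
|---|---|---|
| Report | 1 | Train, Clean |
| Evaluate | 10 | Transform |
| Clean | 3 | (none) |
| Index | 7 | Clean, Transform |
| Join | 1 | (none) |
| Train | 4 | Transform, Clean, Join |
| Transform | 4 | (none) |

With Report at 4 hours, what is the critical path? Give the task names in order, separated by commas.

As given, the longest chain is Transform→Evaluate = 4+10 = 14, so the finish is 14 hours.
The longest path through Report is only 9 hours, so Report has float 5.
No other chain overtakes it, so the finish is 14 hours.

Transform, Evaluate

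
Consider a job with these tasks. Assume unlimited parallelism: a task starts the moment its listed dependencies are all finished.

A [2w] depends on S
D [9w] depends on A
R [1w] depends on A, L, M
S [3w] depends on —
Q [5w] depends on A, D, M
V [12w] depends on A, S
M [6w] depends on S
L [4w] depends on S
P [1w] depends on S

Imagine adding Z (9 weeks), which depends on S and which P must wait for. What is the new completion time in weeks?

Originally the project takes 19 weeks.
With Z inserted, P now waits for max(S, Z).
New critical path: S→A→D→Q = 3+2+9+5 = 19 ⇒ 19 weeks.

19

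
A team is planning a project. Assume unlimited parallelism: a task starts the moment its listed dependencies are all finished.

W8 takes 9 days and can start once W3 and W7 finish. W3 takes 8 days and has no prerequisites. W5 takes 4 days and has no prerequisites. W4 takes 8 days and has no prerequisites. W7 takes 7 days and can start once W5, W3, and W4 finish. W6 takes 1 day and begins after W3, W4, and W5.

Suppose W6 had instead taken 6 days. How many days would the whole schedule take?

The binding path is W3→W7→W8 = 8+7+9 = 24; finish at 24 days.
W6 is off the critical path — its longest chain is 9 days, giving 15 of slack.
No other chain overtakes it, so the finish is 24 days.

24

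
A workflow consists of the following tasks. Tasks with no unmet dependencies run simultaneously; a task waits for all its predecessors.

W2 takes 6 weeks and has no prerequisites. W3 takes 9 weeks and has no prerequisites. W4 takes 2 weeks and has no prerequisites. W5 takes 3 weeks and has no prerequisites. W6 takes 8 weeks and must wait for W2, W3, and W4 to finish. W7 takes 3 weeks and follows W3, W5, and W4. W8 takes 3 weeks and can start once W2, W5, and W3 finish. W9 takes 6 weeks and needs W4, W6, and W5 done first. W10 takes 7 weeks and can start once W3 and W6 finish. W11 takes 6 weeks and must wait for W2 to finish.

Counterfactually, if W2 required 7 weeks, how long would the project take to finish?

24

Actual critical path: W3→W6→W10 = 9+8+7 = 24 ⇒ 24 weeks.
W2 has 3 weeks of float (longest path through it is 21).
No other chain overtakes it, so the finish is 24 weeks.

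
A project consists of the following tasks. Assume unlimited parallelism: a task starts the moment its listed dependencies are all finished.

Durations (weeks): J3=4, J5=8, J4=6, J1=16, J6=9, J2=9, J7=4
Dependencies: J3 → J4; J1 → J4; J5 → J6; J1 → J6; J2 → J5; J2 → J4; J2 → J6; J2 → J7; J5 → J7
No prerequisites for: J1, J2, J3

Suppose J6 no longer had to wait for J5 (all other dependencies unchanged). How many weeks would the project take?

Before: longest chain J2→J5→J6 = 9+8+9 = 26, finish 26.
Without J5→J6, J6's earliest start moves from 17 to 16.
New critical path: J1→J6 = 16+9 = 25 ⇒ 25 weeks.

25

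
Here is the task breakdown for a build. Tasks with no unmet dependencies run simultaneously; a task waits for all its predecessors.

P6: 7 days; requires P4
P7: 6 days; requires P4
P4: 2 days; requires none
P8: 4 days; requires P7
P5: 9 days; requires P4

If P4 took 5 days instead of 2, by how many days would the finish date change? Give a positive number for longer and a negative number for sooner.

Baseline: P4→P7→P8 = 2+6+4 = 12 → 12 days.
P4 lies on that path, so at 5 days the path becomes 15 days.
No other chain overtakes it, so the finish is 15 days.
Change in finish: 15 − 12 = +3 days.

3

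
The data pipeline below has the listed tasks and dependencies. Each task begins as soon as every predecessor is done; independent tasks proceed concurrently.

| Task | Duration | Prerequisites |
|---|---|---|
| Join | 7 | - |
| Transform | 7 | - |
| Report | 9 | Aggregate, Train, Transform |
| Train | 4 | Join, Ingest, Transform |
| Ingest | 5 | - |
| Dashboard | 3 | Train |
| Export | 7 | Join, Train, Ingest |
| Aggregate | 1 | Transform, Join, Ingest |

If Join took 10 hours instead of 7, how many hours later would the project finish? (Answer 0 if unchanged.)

Actual critical path: Join→Train→Report = 7+4+9 = 20 ⇒ 20 hours.
Join is on the critical path; changing it to 10 makes that path 23 hours.
That remains the longest chain; total 23 hours.
Change in finish: 23 − 20 = +3 hours.

3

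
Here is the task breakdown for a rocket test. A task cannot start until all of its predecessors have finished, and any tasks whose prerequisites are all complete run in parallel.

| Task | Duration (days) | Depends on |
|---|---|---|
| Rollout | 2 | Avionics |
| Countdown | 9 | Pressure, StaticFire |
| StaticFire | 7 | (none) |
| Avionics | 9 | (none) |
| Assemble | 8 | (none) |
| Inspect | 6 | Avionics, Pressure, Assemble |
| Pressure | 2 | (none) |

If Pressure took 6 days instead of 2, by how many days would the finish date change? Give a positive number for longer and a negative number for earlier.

0

The binding path is StaticFire→Countdown = 7+9 = 16; finish at 16 days.
Pressure is off the critical path — its longest chain is 11 days, giving 5 of slack.
No other chain overtakes it, so the finish is 16 days.
Change in finish: 16 − 16 = +0 days.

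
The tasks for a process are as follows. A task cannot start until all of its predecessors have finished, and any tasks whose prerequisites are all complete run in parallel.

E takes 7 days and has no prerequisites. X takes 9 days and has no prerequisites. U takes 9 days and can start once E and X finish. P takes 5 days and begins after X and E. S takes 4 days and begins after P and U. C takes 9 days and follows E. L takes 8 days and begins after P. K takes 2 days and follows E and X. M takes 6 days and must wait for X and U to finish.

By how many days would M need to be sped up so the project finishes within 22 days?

2

Current finish: 24 days; target: 22.
M is on every critical path, so each day cut from M cuts the finish by one (this holds down to a finish of 22).
Need 24 − 22 = 2 days off M → M becomes 4 days, finish becomes 22.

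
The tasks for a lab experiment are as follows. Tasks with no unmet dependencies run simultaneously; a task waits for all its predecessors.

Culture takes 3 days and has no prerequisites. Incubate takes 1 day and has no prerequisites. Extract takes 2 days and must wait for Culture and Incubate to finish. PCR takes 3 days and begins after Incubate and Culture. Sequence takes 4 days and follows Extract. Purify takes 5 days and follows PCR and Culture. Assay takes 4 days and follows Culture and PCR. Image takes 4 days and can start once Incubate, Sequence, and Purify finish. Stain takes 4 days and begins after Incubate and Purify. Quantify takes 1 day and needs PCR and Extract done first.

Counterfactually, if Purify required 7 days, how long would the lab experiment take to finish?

17

As given, the longest chain is Culture→PCR→Purify→Image = 3+3+5+4 = 15, so the finish is 15 days.
Purify lies on that path, so at 7 days the path becomes 17 days.
No other chain overtakes it, so the finish is 17 days.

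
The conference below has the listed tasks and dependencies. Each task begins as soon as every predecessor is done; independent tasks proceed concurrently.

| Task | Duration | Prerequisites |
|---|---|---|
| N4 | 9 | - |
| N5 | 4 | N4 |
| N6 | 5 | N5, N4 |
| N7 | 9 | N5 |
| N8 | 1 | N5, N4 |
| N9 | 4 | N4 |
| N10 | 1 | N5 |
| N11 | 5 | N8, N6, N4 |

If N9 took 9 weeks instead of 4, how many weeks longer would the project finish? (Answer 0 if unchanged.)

0

Baseline: N4→N5→N6→N11 = 9+4+5+5 = 23 → 23 weeks.
N9 is off the critical path — its longest chain is 13 weeks, giving 10 of slack.
That remains the longest chain; total 23 weeks.
Change in finish: 23 − 23 = +0 weeks.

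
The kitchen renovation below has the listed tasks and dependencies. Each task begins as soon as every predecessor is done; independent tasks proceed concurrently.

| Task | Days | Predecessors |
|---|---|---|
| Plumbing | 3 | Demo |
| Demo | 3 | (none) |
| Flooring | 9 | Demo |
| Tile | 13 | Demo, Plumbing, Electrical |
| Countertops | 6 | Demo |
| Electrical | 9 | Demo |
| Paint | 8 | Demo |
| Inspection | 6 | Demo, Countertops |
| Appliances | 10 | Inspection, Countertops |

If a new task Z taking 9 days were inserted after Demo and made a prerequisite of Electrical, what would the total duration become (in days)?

Originally the schedule takes 25 days.
With Z inserted, Electrical now waits for max(Demo, Z).
New critical path: Demo→Z→Electrical→Tile = 3+9+9+13 = 34 ⇒ 34 days.

34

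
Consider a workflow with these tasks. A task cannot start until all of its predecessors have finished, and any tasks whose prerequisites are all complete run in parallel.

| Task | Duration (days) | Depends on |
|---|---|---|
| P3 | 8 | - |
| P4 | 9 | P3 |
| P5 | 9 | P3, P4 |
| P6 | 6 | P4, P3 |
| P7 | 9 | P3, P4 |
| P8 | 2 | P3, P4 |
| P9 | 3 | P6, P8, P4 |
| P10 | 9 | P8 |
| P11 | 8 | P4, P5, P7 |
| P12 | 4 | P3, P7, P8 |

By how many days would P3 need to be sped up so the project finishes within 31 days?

3

Current finish: 34 days; target: 31.
P3 is on every critical path, so each day cut from P3 cuts the finish by one (this holds down to a finish of 27).
Need 34 − 31 = 3 days off P3 → P3 becomes 5 days, finish becomes 31.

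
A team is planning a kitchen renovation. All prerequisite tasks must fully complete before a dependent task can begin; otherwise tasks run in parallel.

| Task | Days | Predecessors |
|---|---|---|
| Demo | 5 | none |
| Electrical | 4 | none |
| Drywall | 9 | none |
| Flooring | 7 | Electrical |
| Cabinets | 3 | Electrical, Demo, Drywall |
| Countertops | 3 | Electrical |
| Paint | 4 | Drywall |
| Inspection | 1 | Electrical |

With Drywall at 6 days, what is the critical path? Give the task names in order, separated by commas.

The binding path is Drywall→Paint = 9+4 = 13; finish at 13 days.
Since Drywall is critical, the -3 change carries straight to that chain (now 10 days).
The binding chain switches to Electrical→Flooring = 4+7 = 11; finish 11 days.

Electrical, Flooring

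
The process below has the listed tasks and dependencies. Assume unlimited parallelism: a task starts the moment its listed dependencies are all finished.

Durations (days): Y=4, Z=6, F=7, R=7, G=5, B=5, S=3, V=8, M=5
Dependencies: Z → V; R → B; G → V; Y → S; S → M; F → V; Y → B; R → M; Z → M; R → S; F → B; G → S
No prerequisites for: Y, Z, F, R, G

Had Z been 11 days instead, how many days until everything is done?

19

Actual critical path: F→V = 7+8 = 15 ⇒ 15 days.
The longest path through Z is only 14 days, so Z has float 1.
New critical path: Z→V = 11+8 = 19 ⇒ 19 days.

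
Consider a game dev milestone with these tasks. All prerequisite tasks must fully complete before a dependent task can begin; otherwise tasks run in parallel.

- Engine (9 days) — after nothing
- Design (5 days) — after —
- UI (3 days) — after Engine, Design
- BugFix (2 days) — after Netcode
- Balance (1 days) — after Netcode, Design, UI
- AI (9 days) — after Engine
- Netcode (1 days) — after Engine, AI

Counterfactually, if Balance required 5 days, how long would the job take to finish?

The binding path is Engine→AI→Netcode→BugFix = 9+9+1+2 = 21; finish at 21 days.
Balance is off the critical path — its longest chain is 20 days, giving 1 of slack.
New critical path: Engine→AI→Netcode→Balance = 9+9+1+5 = 24 ⇒ 24 days.

24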